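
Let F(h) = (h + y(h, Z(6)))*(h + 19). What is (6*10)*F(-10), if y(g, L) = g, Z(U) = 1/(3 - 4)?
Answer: -10800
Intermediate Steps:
Z(U) = -1 (Z(U) = 1/(-1) = -1)
F(h) = 2*h*(19 + h) (F(h) = (h + h)*(h + 19) = (2*h)*(19 + h) = 2*h*(19 + h))
(6*10)*F(-10) = (6*10)*(2*(-10)*(19 - 10)) = 60*(2*(-10)*9) = 60*(-180) = -10800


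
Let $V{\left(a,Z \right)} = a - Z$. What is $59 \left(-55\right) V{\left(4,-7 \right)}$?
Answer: $-35695$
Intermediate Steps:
$59 \left(-55\right) V{\left(4,-7 \right)} = 59 \left(-55\right) \left(4 - -7\right) = - 3245 \left(4 + 7\right) = \left(-3245\right) 11 = -35695$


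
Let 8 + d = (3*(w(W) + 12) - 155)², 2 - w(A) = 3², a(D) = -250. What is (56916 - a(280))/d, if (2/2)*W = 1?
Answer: 28583/9796 ≈ 2.9178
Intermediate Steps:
W = 1
w(A) = -7 (w(A) = 2 - 1*3² = 2 - 1*9 = 2 - 9 = -7)
d = 19592 (d = -8 + (3*(-7 + 12) - 155)² = -8 + (3*5 - 155)² = -8 + (15 - 155)² = -8 + (-140)² = -8 + 19600 = 19592)
(56916 - a(280))/d = (56916 - 1*(-250))/19592 = (56916 + 250)*(1/19592) = 57166*(1/19592) = 28583/9796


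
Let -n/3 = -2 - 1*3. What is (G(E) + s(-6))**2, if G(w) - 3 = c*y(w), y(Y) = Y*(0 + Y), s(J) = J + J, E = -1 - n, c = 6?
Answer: 2331729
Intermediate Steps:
n = 15 (n = -3*(-2 - 1*3) = -3*(-2 - 3) = -3*(-5) = 15)
E = -16 (E = -1 - 1*15 = -1 - 15 = -16)
s(J) = 2*J
y(Y) = Y**2 (y(Y) = Y*Y = Y**2)
G(w) = 3 + 6*w**2
(G(E) + s(-6))**2 = ((3 + 6*(-16)**2) + 2*(-6))**2 = ((3 + 6*256) - 12)**2 = ((3 + 1536) - 12)**2 = (1539 - 12)**2 = 1527**2 = 2331729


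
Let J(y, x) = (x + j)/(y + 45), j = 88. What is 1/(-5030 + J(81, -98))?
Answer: -63/316895 ≈ -0.00019880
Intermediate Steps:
J(y, x) = (88 + x)/(45 + y) (J(y, x) = (x + 88)/(y + 45) = (88 + x)/(45 + y))
1/(-5030 + J(81, -98)) = 1/(-5030 + (88 - 98)/(45 + 81)) = 1/(-5030 - 10/126) = 1/(-5030 + (1/126)*(-10)) = 1/(-5030 - 5/63) = 1/(-316895/63) = -63/316895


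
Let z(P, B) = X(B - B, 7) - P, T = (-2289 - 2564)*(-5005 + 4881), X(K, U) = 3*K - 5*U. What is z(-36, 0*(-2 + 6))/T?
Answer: 1/601772 ≈ 1.6618e-6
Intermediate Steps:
X(K, U) = -5*U + 3*K
T = 601772 (T = -4853*(-124) = 601772)
z(P, B) = -35 - P (z(P, B) = (-5*7 + 3*(B - B)) - P = (-35 + 3*0) - P = (-35 + 0) - P = -35 - P)
z(-36, 0*(-2 + 6))/T = (-35 - 1*(-36))/601772 = (-35 + 36)*(1/601772) = 1*(1/601772) = 1/601772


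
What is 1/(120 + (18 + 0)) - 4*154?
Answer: -85007/138 ≈ -615.99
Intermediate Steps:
1/(120 + (18 + 0)) - 4*154 = 1/(120 + 18) - 616 = 1/138 - 616 = -85007/138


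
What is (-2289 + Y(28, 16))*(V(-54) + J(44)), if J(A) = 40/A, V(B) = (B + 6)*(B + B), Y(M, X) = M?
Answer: -128953874/11 ≈ -1.1723e+7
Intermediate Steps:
V(B) = 2*B*(6 + B) (V(B) = (6 + B)*(2*B) = 2*B*(6 + B))
(-2289 + Y(28, 16))*(V(-54) + J(44)) = (-2289 + 28)*(2*(-54)*(6 - 54) + 40/44) = -2261*(2*(-54)*(-48) + 40*(1/44)) = -2261*(5184 + 10/11) = -2261*57034/11 = -128953874/11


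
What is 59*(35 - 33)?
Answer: 118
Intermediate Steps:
59*(35 - 33) = 59*2 = 118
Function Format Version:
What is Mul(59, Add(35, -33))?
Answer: 118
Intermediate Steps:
Mul(59, Add(35, -33)) = Mul(59, 2) = 118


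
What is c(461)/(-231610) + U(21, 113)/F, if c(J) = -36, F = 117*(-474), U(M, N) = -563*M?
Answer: 456720253/2140771230 ≈ 0.21334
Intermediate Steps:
F = -55458
c(461)/(-231610) + U(21, 113)/F = -36/(-231610) - 563*21/(-55458) = -36*(-1/231610) - 11823*(-1/55458) = 18/115805 + 3941/18486 = 456720253/2140771230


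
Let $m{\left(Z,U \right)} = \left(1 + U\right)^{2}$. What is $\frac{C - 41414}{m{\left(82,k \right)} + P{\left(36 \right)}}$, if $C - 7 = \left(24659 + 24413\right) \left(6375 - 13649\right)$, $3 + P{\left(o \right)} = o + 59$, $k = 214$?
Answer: $- \frac{118997045}{15439} \approx -7707.6$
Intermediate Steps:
$P{\left(o \right)} = 56 + o$ ($P{\left(o \right)} = -3 + \left(o + 59\right) = -3 + \left(59 + o\right) = 56 + o$)
$C = -356949721$ ($C = 7 + \left(24659 + 24413\right) \left(6375 - 13649\right) = 7 + 49072 \left(-7274\right) = 7 - 356949728 = -356949721$)
$\frac{C - 41414}{m{\left(82,k \right)} + P{\left(36 \right)}} = \frac{-356949721 - 41414}{\left(1 + 214\right)^{2} + \left(56 + 36\right)} = - \frac{356991135}{215^{2} + 92} = - \frac{356991135}{46225 + 92} = - \frac{356991135}{46317} = \left(-356991135\right) \frac{1}{46317} = - \frac{118997045}{15439}$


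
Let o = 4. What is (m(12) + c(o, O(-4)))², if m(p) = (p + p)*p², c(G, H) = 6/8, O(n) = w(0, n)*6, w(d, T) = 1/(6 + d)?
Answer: 191185929/16 ≈ 1.1949e+7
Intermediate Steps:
O(n) = 1 (O(n) = 6/(6 + 0) = 6/6 = (⅙)*6 = 1)
c(G, H) = ¾ (c(G, H) = 6*(⅛) = ¾)
m(p) = 2*p³ (m(p) = (2*p)*p² = 2*p³)
(m(12) + c(o, O(-4)))² = (2*12³ + ¾)² = (2*1728 + ¾)² = (3456 + ¾)² = (13827/4)² = 191185929/16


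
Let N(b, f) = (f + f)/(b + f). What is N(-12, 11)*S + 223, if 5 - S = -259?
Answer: -5585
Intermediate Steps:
S = 264 (S = 5 - 1*(-259) = 5 + 259 = 264)
N(b, f) = 2*f/(b + f) (N(b, f) = (2*f)/(b + f) = 2*f/(b + f))
N(-12, 11)*S + 223 = (2*11/(-12 + 11))*264 + 223 = (2*11/(-1))*264 + 223 = (2*11*(-1))*264 + 223 = -22*264 + 223 = -5808 + 223 = -5585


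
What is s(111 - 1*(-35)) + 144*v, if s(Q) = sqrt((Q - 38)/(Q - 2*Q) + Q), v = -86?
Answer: -12384 + 2*sqrt(193523)/73 ≈ -12372.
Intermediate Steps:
s(Q) = sqrt(Q - (-38 + Q)/Q) (s(Q) = sqrt((-38 + Q)/((-Q)) + Q) = sqrt((-38 + Q)*(-1/Q) + Q) = sqrt(-(-38 + Q)/Q + Q) = sqrt(Q - (-38 + Q)/Q))
s(111 - 1*(-35)) + 144*v = sqrt(-1 + (111 - 1*(-35)) + 38/(111 - 1*(-35))) + 144*(-86) = sqrt(-1 + (111 + 35) + 38/(111 + 35)) - 12384 = sqrt(-1 + 146 + 38/146) - 12384 = sqrt(-1 + 146 + 38*(1/146)) - 12384 = sqrt(-1 + 146 + 19/73) - 12384 = sqrt(10604/73) - 12384 = 2*sqrt(193523)/73 - 12384 = -12384 + 2*sqrt(193523)/73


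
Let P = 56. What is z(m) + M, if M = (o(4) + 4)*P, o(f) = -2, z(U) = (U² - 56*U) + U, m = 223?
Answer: 37576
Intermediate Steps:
z(U) = U² - 55*U
M = 112 (M = (-2 + 4)*56 = 2*56 = 112)
z(m) + M = 223*(-55 + 223) + 112 = 223*168 + 112 = 37464 + 112 = 37576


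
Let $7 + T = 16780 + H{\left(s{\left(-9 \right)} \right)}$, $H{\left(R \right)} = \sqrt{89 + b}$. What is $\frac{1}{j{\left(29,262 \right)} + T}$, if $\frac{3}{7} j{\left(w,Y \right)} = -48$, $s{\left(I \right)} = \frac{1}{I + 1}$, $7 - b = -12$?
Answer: $\frac{16661}{277588813} - \frac{6 \sqrt{3}}{277588813} \approx 5.9983 \cdot 10^{-5}$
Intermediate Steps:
$b = 19$ ($b = 7 - -12 = 7 + 12 = 19$)
$s{\left(I \right)} = \frac{1}{1 + I}$
$j{\left(w,Y \right)} = -112$ ($j{\left(w,Y \right)} = \frac{7}{3} \left(-48\right) = -112$)
$H{\left(R \right)} = 6 \sqrt{3}$ ($H{\left(R \right)} = \sqrt{89 + 19} = \sqrt{108} = 6 \sqrt{3}$)
$T = 16773 + 6 \sqrt{3}$ ($T = -7 + \left(16780 + 6 \sqrt{3}\right) = 16773 + 6 \sqrt{3} \approx 16783.0$)
$\frac{1}{j{\left(29,262 \right)} + T} = \frac{1}{-112 + \left(16773 + 6 \sqrt{3}\right)} = \frac{1}{16661 + 6 \sqrt{3}}$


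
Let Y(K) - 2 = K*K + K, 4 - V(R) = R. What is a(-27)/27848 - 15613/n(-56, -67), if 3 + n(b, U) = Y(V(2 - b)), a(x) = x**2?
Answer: -432705155/79673128 ≈ -5.4310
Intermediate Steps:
V(R) = 4 - R
Y(K) = 2 + K + K**2 (Y(K) = 2 + (K*K + K) = 2 + (K**2 + K) = 2 + (K + K**2) = 2 + K + K**2)
n(b, U) = 1 + b + (2 + b)**2 (n(b, U) = -3 + (2 + (4 - (2 - b)) + (4 - (2 - b))**2) = -3 + (2 + (4 + (-2 + b)) + (4 + (-2 + b))**2) = -3 + (2 + (2 + b) + (2 + b)**2) = -3 + (4 + b + (2 + b)**2) = 1 + b + (2 + b)**2)
a(-27)/27848 - 15613/n(-56, -67) = (-27)**2/27848 - 15613/(1 - 56 + (2 - 56)**2) = 729*(1/27848) - 15613/(1 - 56 + (-54)**2) = 729/27848 - 15613/(1 - 56 + 2916) = 729/27848 - 15613/2861 = -432705155/79673128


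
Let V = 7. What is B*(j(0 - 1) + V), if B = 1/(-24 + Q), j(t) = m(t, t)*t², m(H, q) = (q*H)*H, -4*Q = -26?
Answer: -12/35 ≈ -0.34286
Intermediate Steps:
Q = 13/2 (Q = -¼*(-26) = 13/2 ≈ 6.5000)
m(H, q) = q*H² (m(H, q) = (H*q)*H = q*H²)
j(t) = t⁵ (j(t) = (t*t²)*t² = t³*t² = t⁵)
B = -2/35 (B = 1/(-24 + 13/2) = 1/(-35/2) = -2/35 ≈ -0.057143)
B*(j(0 - 1) + V) = -2*((0 - 1)⁵ + 7)/35 = -2*((-1)⁵ + 7)/35 = -2*(-1 + 7)/35 = -2/35*6 = -12/35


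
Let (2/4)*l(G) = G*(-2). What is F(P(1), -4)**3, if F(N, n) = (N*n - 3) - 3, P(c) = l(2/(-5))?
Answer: -238328/125 ≈ -1906.6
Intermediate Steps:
l(G) = -4*G (l(G) = 2*(G*(-2)) = 2*(-2*G) = -4*G)
P(c) = 8/5 (P(c) = -8/(-5) = -8*(-1)/5 = -4*(-2/5) = 8/5)
F(N, n) = -6 + N*n (F(N, n) = (-3 + N*n) - 3 = -6 + N*n)
F(P(1), -4)**3 = (-6 + (8/5)*(-4))**3 = (-6 - 32/5)**3 = (-62/5)**3 = -238328/125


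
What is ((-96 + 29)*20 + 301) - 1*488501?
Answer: -489540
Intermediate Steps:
((-96 + 29)*20 + 301) - 1*488501 = (-67*20 + 301) - 488501 = (-1340 + 301) - 488501 = -1039 - 488501 = -489540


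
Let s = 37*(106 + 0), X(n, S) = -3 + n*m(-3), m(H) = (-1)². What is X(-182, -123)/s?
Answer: -5/106 ≈ -0.047170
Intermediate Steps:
m(H) = 1
X(n, S) = -3 + n (X(n, S) = -3 + n*1 = -3 + n)
s = 3922 (s = 37*106 = 3922)
X(-182, -123)/s = (-3 - 182)/3922 = -185*1/3922 = -5/106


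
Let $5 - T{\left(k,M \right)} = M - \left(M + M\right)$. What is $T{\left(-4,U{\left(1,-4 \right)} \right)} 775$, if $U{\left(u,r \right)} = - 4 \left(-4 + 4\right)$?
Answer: $3875$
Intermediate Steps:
$U{\left(u,r \right)} = 0$ ($U{\left(u,r \right)} = \left(-4\right) 0 = 0$)
$T{\left(k,M \right)} = 5 + M$ ($T{\left(k,M \right)} = 5 - \left(M - \left(M + M\right)\right) = 5 - \left(M - 2 M\right) = 5 - - M = 5 + M$)
$T{\left(-4,U{\left(1,-4 \right)} \right)} 775 = \left(5 + 0\right) 775 = 5 \cdot 775 = 3875$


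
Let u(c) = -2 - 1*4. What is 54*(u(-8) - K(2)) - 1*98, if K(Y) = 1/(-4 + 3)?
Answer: -368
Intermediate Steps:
K(Y) = -1 (K(Y) = 1/(-1) = -1)
u(c) = -6 (u(c) = -2 - 4 = -6)
54*(u(-8) - K(2)) - 1*98 = 54*(-6 - 1*(-1)) - 1*98 = 54*(-6 + 1) - 98 = 54*(-5) - 98 = -270 - 98 = -368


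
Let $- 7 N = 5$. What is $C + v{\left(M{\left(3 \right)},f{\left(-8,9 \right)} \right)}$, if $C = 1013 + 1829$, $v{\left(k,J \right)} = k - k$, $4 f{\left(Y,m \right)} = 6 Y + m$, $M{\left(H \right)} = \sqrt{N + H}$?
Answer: $2842$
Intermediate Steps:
$N = - \frac{5}{7}$ ($N = \left(- \frac{1}{7}\right) 5 = - \frac{5}{7} \approx -0.71429$)
$M{\left(H \right)} = \sqrt{- \frac{5}{7} + H}$
$f{\left(Y,m \right)} = \frac{m}{4} + \frac{3 Y}{2}$ ($f{\left(Y,m \right)} = \frac{6 Y + m}{4} = \frac{m + 6 Y}{4} = \frac{m}{4} + \frac{3 Y}{2}$)
$v{\left(k,J \right)} = 0$
$C = 2842$
$C + v{\left(M{\left(3 \right)},f{\left(-8,9 \right)} \right)} = 2842 + 0 = 2842$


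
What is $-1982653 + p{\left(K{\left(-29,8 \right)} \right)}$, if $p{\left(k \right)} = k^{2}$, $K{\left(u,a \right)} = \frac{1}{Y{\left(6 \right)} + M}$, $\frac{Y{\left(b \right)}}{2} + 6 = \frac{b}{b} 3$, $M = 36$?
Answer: $- \frac{1784387699}{900} \approx -1.9827 \cdot 10^{6}$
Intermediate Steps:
$Y{\left(b \right)} = -6$ ($Y{\left(b \right)} = -12 + 2 \frac{b}{b} 3 = -12 + 2 \cdot 1 \cdot 3 = -12 + 2 \cdot 3 = -12 + 6 = -6$)
$K{\left(u,a \right)} = \frac{1}{30}$ ($K{\left(u,a \right)} = \frac{1}{-6 + 36} = \frac{1}{30}$)
$-1982653 + p{\left(K{\left(-29,8 \right)} \right)} = -1982653 + \left(\frac{1}{30}\right)^{2} = -1982653 + \frac{1}{900} = - \frac{1784387699}{900}$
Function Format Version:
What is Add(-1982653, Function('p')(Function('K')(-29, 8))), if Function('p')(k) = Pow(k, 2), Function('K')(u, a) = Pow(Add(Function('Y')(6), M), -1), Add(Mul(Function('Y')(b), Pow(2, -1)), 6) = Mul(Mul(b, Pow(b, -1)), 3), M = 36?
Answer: Rational(-1784387699, 900) ≈ -1.9827e+6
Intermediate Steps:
Function('Y')(b) = -6 (Function('Y')(b) = Add(-12, Mul(2, Mul(Mul(b, Pow(b, -1)), 3))) = Add(-12, Mul(2, Mul(1, 3))) = Add(-12, Mul(2, 3)) = Add(-12, 6) = -6)
Function('K')(u, a) = Rational(1, 30) (Function('K')(u, a) = Pow(Add(-6, 36), -1) = Pow(30, -1) = Rational(1, 30))
Add(-1982653, Function('p')(Function('K')(-29, 8))) = Add(-1982653, Pow(Rational(1, 30), 2)) = Add(-1982653, Rational(1, 900)) = Rational(-1784387699, 900)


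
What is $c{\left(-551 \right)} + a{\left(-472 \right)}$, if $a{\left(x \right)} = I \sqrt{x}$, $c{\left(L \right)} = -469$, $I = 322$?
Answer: $-469 + 644 i \sqrt{118} \approx -469.0 + 6995.6 i$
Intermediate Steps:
$a{\left(x \right)} = 322 \sqrt{x}$
$c{\left(-551 \right)} + a{\left(-472 \right)} = -469 + 322 \sqrt{-472} = -469 + 322 \cdot 2 i \sqrt{118} = -469 + 644 i \sqrt{118}$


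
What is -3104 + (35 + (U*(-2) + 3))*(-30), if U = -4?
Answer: -4484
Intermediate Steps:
-3104 + (35 + (U*(-2) + 3))*(-30) = -3104 + (35 + (-4*(-2) + 3))*(-30) = -3104 + (35 + (8 + 3))*(-30) = -3104 + (35 + 11)*(-30) = -3104 + 46*(-30) = -3104 - 1380 = -4484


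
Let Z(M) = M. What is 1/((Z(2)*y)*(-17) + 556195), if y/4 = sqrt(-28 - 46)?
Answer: 556195/309354246729 + 136*I*sqrt(74)/309354246729 ≈ 1.7979e-6 + 3.7818e-9*I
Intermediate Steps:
y = 4*I*sqrt(74) (y = 4*sqrt(-28 - 46) = 4*sqrt(-74) = 4*(I*sqrt(74)) = 4*I*sqrt(74) ≈ 34.409*I)
1/((Z(2)*y)*(-17) + 556195) = 1/((2*(4*I*sqrt(74)))*(-17) + 556195) = 1/((8*I*sqrt(74))*(-17) + 556195) = 1/(-136*I*sqrt(74) + 556195) = 1/(556195 - 136*I*sqrt(74))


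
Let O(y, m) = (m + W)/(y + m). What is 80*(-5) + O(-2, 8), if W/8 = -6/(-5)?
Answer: -5956/15 ≈ -397.07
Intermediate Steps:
W = 48/5 (W = 8*(-6/(-5)) = 8*(-6*(-⅕)) = 8*(6/5) = 48/5 ≈ 9.6000)
O(y, m) = (48/5 + m)/(m + y) (O(y, m) = (m + 48/5)/(y + m) = (48/5 + m)/(m + y))
80*(-5) + O(-2, 8) = 80*(-5) + (48/5 + 8)/(8 - 2) = -400 + (88/5)/6 = -400 + (⅙)*(88/5) = -400 + 44/15 = -5956/15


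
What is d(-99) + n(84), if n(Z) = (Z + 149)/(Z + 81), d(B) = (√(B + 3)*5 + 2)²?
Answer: -395107/165 + 80*I*√6 ≈ -2394.6 + 195.96*I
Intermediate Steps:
d(B) = (2 + 5*√(3 + B))² (d(B) = (√(3 + B)*5 + 2)² = (5*√(3 + B) + 2)² = (2 + 5*√(3 + B))²)
n(Z) = (149 + Z)/(81 + Z)
d(-99) + n(84) = (2 + 5*√(3 - 99))² + (149 + 84)/(81 + 84) = (2 + 5*√(-96))² + 233/165 = (2 + 5*(4*I*√6))² + (1/165)*233 = (2 + 20*I*√6)² + 233/165 = 233/165 + (2 + 20*I*√6)²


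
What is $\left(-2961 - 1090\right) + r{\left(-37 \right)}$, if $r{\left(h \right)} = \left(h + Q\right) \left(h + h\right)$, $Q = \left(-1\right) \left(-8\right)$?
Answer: $-1905$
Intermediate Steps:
$Q = 8$
$r{\left(h \right)} = 2 h \left(8 + h\right)$ ($r{\left(h \right)} = \left(h + 8\right) \left(h + h\right) = \left(8 + h\right) 2 h = 2 h \left(8 + h\right)$)
$\left(-2961 - 1090\right) + r{\left(-37 \right)} = \left(-2961 - 1090\right) + 2 \left(-37\right) \left(8 - 37\right) = -4051 + 2 \left(-37\right) \left(-29\right) = -4051 + 2146 = -1905$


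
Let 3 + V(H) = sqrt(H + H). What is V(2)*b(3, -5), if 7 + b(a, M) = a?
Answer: 4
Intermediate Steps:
b(a, M) = -7 + a
V(H) = -3 + sqrt(2)*sqrt(H) (V(H) = -3 + sqrt(H + H) = -3 + sqrt(2*H) = -3 + sqrt(2)*sqrt(H))
V(2)*b(3, -5) = (-3 + sqrt(2)*sqrt(2))*(-7 + 3) = (-3 + 2)*(-4) = -1*(-4) = 4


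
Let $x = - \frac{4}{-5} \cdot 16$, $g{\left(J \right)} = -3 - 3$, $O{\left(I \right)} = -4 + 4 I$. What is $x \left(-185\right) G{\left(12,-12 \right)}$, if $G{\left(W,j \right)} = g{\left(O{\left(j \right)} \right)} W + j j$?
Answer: $-170496$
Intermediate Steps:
$g{\left(J \right)} = -6$ ($g{\left(J \right)} = -3 - 3 = -6$)
$G{\left(W,j \right)} = j^{2} - 6 W$ ($G{\left(W,j \right)} = - 6 W + j j = - 6 W + j^{2} = j^{2} - 6 W$)
$x = \frac{64}{5}$ ($x = \left(-4\right) \left(- \frac{1}{5}\right) 16 = \frac{4}{5} \cdot 16 = \frac{64}{5} \approx 12.8$)
$x \left(-185\right) G{\left(12,-12 \right)} = \frac{64}{5} \left(-185\right) \left(\left(-12\right)^{2} - 72\right) = - 2368 \left(144 - 72\right) = \left(-2368\right) 72 = -170496$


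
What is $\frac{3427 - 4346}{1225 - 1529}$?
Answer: $\frac{919}{304} \approx 3.023$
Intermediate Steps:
$\frac{3427 - 4346}{1225 - 1529} = - \frac{919}{-304} = \left(-919\right) \left(- \frac{1}{304}\right) = \frac{919}{304}$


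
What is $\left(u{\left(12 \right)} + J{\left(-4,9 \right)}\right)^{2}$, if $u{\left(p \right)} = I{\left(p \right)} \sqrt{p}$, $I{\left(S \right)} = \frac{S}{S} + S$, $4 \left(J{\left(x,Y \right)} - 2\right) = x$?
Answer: $2029 + 52 \sqrt{3} \approx 2119.1$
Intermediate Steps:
$J{\left(x,Y \right)} = 2 + \frac{x}{4}$
$I{\left(S \right)} = 1 + S$
$u{\left(p \right)} = \sqrt{p} \left(1 + p\right)$ ($u{\left(p \right)} = \left(1 + p\right) \sqrt{p} = \sqrt{p} \left(1 + p\right)$)
$\left(u{\left(12 \right)} + J{\left(-4,9 \right)}\right)^{2} = \left(\sqrt{12} \left(1 + 12\right) + \left(2 + \frac{1}{4} \left(-4\right)\right)\right)^{2} = \left(2 \sqrt{3} \cdot 13 + \left(2 - 1\right)\right)^{2} = \left(26 \sqrt{3} + 1\right)^{2} = \left(1 + 26 \sqrt{3}\right)^{2}$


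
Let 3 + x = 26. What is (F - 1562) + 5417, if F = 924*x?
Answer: 25107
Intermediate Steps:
x = 23 (x = -3 + 26 = 23)
F = 21252 (F = 924*23 = 21252)
(F - 1562) + 5417 = (21252 - 1562) + 5417 = 19690 + 5417 = 25107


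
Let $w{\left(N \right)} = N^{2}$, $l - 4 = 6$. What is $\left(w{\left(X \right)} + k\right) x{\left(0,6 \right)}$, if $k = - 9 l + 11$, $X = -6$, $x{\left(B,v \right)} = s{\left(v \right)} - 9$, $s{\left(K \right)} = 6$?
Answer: $129$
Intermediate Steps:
$l = 10$ ($l = 4 + 6 = 10$)
$x{\left(B,v \right)} = -3$ ($x{\left(B,v \right)} = 6 - 9 = -3$)
$k = -79$ ($k = \left(-9\right) 10 + 11 = -90 + 11 = -79$)
$\left(w{\left(X \right)} + k\right) x{\left(0,6 \right)} = \left(\left(-6\right)^{2} - 79\right) \left(-3\right) = \left(36 - 79\right) \left(-3\right) = \left(-43\right) \left(-3\right) = 129$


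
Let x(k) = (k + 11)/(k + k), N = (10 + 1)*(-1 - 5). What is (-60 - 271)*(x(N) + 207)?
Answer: -823859/12 ≈ -68655.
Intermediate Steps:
N = -66 (N = 11*(-6) = -66)
x(k) = (11 + k)/(2*k) (x(k) = (11 + k)/((2*k)) = (11 + k)*(1/(2*k)) = (11 + k)/(2*k))
(-60 - 271)*(x(N) + 207) = (-60 - 271)*((1/2)*(11 - 66)/(-66) + 207) = -331*((1/2)*(-1/66)*(-55) + 207) = -331*(5/12 + 207) = -331*2489/12 = -823859/12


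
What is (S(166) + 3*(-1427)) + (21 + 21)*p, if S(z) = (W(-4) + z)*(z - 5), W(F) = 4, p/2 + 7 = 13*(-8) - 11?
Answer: 12841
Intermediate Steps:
p = -244 (p = -14 + 2*(13*(-8) - 11) = -14 + 2*(-104 - 11) = -14 + 2*(-115) = -14 - 230 = -244)
S(z) = (-5 + z)*(4 + z) (S(z) = (4 + z)*(z - 5) = (4 + z)*(-5 + z) = (-5 + z)*(4 + z))
(S(166) + 3*(-1427)) + (21 + 21)*p = ((-20 + 166² - 1*166) + 3*(-1427)) + (21 + 21)*(-244) = ((-20 + 27556 - 166) - 4281) + 42*(-244) = (27370 - 4281) - 10248 = 23089 - 10248 = 12841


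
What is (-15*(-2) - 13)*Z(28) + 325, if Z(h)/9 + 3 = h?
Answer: 4150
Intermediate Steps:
Z(h) = -27 + 9*h
(-15*(-2) - 13)*Z(28) + 325 = (-15*(-2) - 13)*(-27 + 9*28) + 325 = (30 - 13)*(-27 + 252) + 325 = 17*225 + 325 = 3825 + 325 = 4150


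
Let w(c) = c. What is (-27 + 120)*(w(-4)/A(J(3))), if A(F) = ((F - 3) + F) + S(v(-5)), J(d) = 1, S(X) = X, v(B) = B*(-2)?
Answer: -124/3 ≈ -41.333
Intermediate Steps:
v(B) = -2*B
A(F) = 7 + 2*F (A(F) = ((F - 3) + F) - 2*(-5) = ((-3 + F) + F) + 10 = (-3 + 2*F) + 10 = 7 + 2*F)
(-27 + 120)*(w(-4)/A(J(3))) = (-27 + 120)*(-4/(7 + 2*1)) = 93*(-4/(7 + 2)) = 93*(-4/9) = -124/3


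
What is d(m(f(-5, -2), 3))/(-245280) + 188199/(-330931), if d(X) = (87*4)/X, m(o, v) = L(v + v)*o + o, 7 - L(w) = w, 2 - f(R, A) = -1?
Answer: -23090322359/40585377840 ≈ -0.56893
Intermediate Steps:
f(R, A) = 3 (f(R, A) = 2 - 1*(-1) = 2 + 1 = 3)
L(w) = 7 - w
m(o, v) = o + o*(7 - 2*v) (m(o, v) = (7 - (v + v))*o + o = (7 - 2*v)*o + o = o*(7 - 2*v) + o = o + o*(7 - 2*v))
d(X) = 348/X
d(m(f(-5, -2), 3))/(-245280) + 188199/(-330931) = (348/((2*3*(4 - 1*3))))/(-245280) + 188199/(-330931) = (348/((2*3*(4 - 3))))*(-1/245280) + 188199*(-1/330931) = (348/((2*3*1)))*(-1/245280) - 188199/330931 = (348/6)*(-1/245280) - 188199/330931 = (348*(1/6))*(-1/245280) - 188199/330931 = 58*(-1/245280) - 188199/330931 = -29/122640 - 188199/330931 = -23090322359/40585377840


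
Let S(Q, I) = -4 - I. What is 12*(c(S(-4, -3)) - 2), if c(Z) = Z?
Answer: -36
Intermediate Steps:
12*(c(S(-4, -3)) - 2) = 12*((-4 - 1*(-3)) - 2) = 12*((-4 + 3) - 2) = 12*(-1 - 2) = 12*(-3) = -36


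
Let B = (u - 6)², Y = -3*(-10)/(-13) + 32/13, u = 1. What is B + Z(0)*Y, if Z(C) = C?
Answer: 25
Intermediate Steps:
Y = 2/13 (Y = 30*(-1/13) + 32*(1/13) = -30/13 + 32/13 = 2/13 ≈ 0.15385)
B = 25 (B = (1 - 6)² = (-5)² = 25)
B + Z(0)*Y = 25 + 0*(2/13) = 25 + 0 = 25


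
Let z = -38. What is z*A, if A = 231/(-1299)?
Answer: 2926/433 ≈ 6.7575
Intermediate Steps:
A = -77/433 (A = 231*(-1/1299) = -77/433 ≈ -0.17783)
z*A = -38*(-77/433) = 2926/433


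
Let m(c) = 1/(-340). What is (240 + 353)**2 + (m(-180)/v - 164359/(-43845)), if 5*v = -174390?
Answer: 812609813969925/2310830264 ≈ 3.5165e+5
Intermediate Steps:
v = -34878 (v = (1/5)*(-174390) = -34878)
m(c) = -1/340
(240 + 353)**2 + (m(-180)/v - 164359/(-43845)) = (240 + 353)**2 + (-1/340/(-34878) - 164359/(-43845)) = 593**2 + (-1/340*(-1/34878) - 164359*(-1/43845)) = 351649 + (1/11858520 + 164359/43845) = 351649 + 8662464589/2310830264 = 812609813969925/2310830264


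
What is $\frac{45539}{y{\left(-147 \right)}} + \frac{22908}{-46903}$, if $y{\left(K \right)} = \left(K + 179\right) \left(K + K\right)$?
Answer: $- \frac{2351434181}{441263424} \approx -5.3289$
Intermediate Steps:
$y{\left(K \right)} = 2 K \left(179 + K\right)$ ($y{\left(K \right)} = \left(179 + K\right) 2 K = 2 K \left(179 + K\right)$)
$\frac{45539}{y{\left(-147 \right)}} + \frac{22908}{-46903} = \frac{45539}{2 \left(-147\right) \left(179 - 147\right)} + \frac{22908}{-46903} = \frac{45539}{2 \left(-147\right) 32} + 22908 \left(- \frac{1}{46903}\right) = \frac{45539}{-9408} - \frac{22908}{46903} = 45539 \left(- \frac{1}{9408}\right) - \frac{22908}{46903} = - \frac{45539}{9408} - \frac{22908}{46903} = - \frac{2351434181}{441263424}$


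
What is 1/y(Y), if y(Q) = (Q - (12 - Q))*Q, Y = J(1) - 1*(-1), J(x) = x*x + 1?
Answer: -1/18 ≈ -0.055556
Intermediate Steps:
J(x) = 1 + x² (J(x) = x² + 1 = 1 + x²)
Y = 3 (Y = (1 + 1²) - 1*(-1) = (1 + 1) + 1 = 2 + 1 = 3)
y(Q) = Q*(-12 + 2*Q) (y(Q) = (Q + (-12 + Q))*Q = (-12 + 2*Q)*Q = Q*(-12 + 2*Q))
1/y(Y) = 1/(2*3*(-6 + 3)) = 1/(2*3*(-3)) = 1/(-18) = -1/18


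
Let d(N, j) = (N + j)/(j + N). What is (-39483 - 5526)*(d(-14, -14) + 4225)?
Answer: -190208034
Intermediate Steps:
d(N, j) = 1 (d(N, j) = (N + j)/(N + j) = 1)
(-39483 - 5526)*(d(-14, -14) + 4225) = (-39483 - 5526)*(1 + 4225) = -45009*4226 = -190208034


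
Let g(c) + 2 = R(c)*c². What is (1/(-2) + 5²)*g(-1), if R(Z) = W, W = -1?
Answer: -147/2 ≈ -73.500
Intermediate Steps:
R(Z) = -1
g(c) = -2 - c²
(1/(-2) + 5²)*g(-1) = (1/(-2) + 5²)*(-2 - 1*(-1)²) = (-½ + 25)*(-2 - 1*1) = 49*(-2 - 1)/2 = (49/2)*(-3) = -147/2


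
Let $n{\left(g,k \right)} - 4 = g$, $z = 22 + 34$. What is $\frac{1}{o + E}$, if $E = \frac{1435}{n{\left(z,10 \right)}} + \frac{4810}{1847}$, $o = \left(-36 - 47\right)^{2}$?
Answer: $\frac{22164}{153275605} \approx 0.0001446$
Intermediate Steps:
$z = 56$
$o = 6889$ ($o = \left(-83\right)^{2} = 6889$)
$n{\left(g,k \right)} = 4 + g$
$E = \frac{587809}{22164}$ ($E = \frac{1435}{4 + 56} + \frac{4810}{1847} = \frac{1435}{60} + 4810 \cdot \frac{1}{1847} = 1435 \cdot \frac{1}{60} + \frac{4810}{1847} = \frac{287}{12} + \frac{4810}{1847} = \frac{587809}{22164} \approx 26.521$)
$\frac{1}{o + E} = \frac{1}{6889 + \frac{587809}{22164}} = \frac{1}{\frac{153275605}{22164}} = \frac{22164}{153275605}$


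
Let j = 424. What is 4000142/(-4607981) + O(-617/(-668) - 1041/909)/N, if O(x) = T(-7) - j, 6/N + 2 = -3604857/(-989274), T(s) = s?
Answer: -361517537538783/3039037197196 ≈ -118.96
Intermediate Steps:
N = 659516/180701 (N = 6/(-2 - 3604857/(-989274)) = 6/(-2 - 3604857*(-1/989274)) = 6/(-2 + 1201619/329758) = 6/(542103/329758) = 6*(329758/542103) = 659516/180701 ≈ 3.6498)
O(x) = -431 (O(x) = -7 - 1*424 = -7 - 424 = -431)
4000142/(-4607981) + O(-617/(-668) - 1041/909)/N = 4000142/(-4607981) - 431/659516/180701 = 4000142*(-1/4607981) - 431*180701/659516 = -4000142/4607981 - 77882131/659516 = -361517537538783/3039037197196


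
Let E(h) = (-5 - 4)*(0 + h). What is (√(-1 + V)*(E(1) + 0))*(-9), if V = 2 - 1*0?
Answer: 81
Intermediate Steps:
V = 2 (V = 2 + 0 = 2)
E(h) = -9*h
(√(-1 + V)*(E(1) + 0))*(-9) = (√(-1 + 2)*(-9*1 + 0))*(-9) = (√1*(-9 + 0))*(-9) = (1*(-9))*(-9) = -9*(-9) = 81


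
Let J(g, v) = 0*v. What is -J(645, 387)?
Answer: 0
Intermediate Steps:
J(g, v) = 0
-J(645, 387) = -1*0 = 0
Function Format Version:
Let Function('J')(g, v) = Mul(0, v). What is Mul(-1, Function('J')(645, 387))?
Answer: 0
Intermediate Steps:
Function('J')(g, v) = 0
Mul(-1, Function('J')(645, 387)) = Mul(-1, 0) = 0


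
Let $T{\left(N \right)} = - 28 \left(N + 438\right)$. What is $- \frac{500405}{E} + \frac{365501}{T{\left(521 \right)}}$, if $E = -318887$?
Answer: $- \frac{103116642327}{8562753724} \approx -12.042$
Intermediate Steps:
$T{\left(N \right)} = -12264 - 28 N$ ($T{\left(N \right)} = - 28 \left(438 + N\right) = -12264 - 28 N$)
$- \frac{500405}{E} + \frac{365501}{T{\left(521 \right)}} = - \frac{500405}{-318887} + \frac{365501}{-12264 - 14588} = \left(-500405\right) \left(- \frac{1}{318887}\right) + \frac{365501}{-12264 - 14588} = \frac{500405}{318887} + \frac{365501}{-26852} = \frac{500405}{318887} + 365501 \left(- \frac{1}{26852}\right) = \frac{500405}{318887} - \frac{365501}{26852} = - \frac{103116642327}{8562753724}$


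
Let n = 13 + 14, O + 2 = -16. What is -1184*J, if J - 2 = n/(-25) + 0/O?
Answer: -27232/25 ≈ -1089.3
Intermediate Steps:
O = -18 (O = -2 - 16 = -18)
n = 27
J = 23/25 (J = 2 + (27/(-25) + 0/(-18)) = 2 + (27*(-1/25) + 0*(-1/18)) = 2 + (-27/25 + 0) = 2 - 27/25 = 23/25 ≈ 0.92000)
-1184*J = -1184*23/25 = -27232/25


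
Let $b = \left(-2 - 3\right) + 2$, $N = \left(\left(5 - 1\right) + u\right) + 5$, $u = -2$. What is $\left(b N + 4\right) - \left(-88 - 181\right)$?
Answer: $252$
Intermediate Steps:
$N = 7$ ($N = \left(\left(5 - 1\right) - 2\right) + 5 = \left(4 - 2\right) + 5 = 2 + 5 = 7$)
$b = -3$ ($b = -5 + 2 = -3$)
$\left(b N + 4\right) - \left(-88 - 181\right) = \left(\left(-3\right) 7 + 4\right) - \left(-88 - 181\right) = \left(-21 + 4\right) - \left(-88 - 181\right) = -17 - -269 = -17 + 269 = 252$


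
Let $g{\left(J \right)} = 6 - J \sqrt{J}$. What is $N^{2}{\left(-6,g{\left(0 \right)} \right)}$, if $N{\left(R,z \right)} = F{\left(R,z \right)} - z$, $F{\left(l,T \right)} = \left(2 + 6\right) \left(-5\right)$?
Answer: $2116$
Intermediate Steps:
$F{\left(l,T \right)} = -40$ ($F{\left(l,T \right)} = 8 \left(-5\right) = -40$)
$g{\left(J \right)} = 6 - J^{\frac{3}{2}}$
$N{\left(R,z \right)} = -40 - z$
$N^{2}{\left(-6,g{\left(0 \right)} \right)} = \left(-40 - \left(6 - 0^{\frac{3}{2}}\right)\right)^{2} = \left(-40 - \left(6 - 0\right)\right)^{2} = \left(-40 - \left(6 + 0\right)\right)^{2} = \left(-40 - 6\right)^{2} = \left(-46\right)^{2} = 2116$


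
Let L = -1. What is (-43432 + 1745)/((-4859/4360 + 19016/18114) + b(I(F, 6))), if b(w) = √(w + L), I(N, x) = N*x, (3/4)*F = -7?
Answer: 4202777834670178920/88889081304857689 + 65004340469906404800*I*√57/88889081304857689 ≈ 47.281 + 5521.2*I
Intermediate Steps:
F = -28/3 (F = (4/3)*(-7) = -28/3 ≈ -9.3333)
b(w) = √(-1 + w) (b(w) = √(w - 1) = √(-1 + w))
(-43432 + 1745)/((-4859/4360 + 19016/18114) + b(I(F, 6))) = (-43432 + 1745)/((-4859/4360 + 19016/18114) + √(-1 - 28/3*6)) = -41687/((-4859*1/4360 + 19016*(1/18114)) + √(-1 - 56)) = -41687/((-4859/4360 + 9508/9057) + √(-57)) = -41687/(-2553083/39488520 + I*√57)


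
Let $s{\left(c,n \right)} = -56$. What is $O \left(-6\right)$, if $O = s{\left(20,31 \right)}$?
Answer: $336$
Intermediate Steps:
$O = -56$
$O \left(-6\right) = \left(-56\right) \left(-6\right) = 336$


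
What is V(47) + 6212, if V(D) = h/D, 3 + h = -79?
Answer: 291882/47 ≈ 6210.3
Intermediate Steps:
h = -82 (h = -3 - 79 = -82)
V(D) = -82/D
V(47) + 6212 = -82/47 + 6212 = 291882/47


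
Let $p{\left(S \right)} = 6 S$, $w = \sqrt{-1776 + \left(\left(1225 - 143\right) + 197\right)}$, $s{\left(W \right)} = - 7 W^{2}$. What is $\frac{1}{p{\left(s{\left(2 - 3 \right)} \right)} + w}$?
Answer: $- \frac{6}{323} - \frac{i \sqrt{497}}{2261} \approx -0.018576 - 0.00986 i$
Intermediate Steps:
$w = i \sqrt{497}$ ($w = \sqrt{-1776 + \left(1082 + 197\right)} = \sqrt{-1776 + 1279} = \sqrt{-497} = i \sqrt{497} \approx 22.293 i$)
$\frac{1}{p{\left(s{\left(2 - 3 \right)} \right)} + w} = \frac{1}{6 \left(- 7 \left(2 - 3\right)^{2}\right) + i \sqrt{497}} = \frac{1}{6 \left(- 7 \left(-1\right)^{2}\right) + i \sqrt{497}} = \frac{1}{6 \left(\left(-7\right) 1\right) + i \sqrt{497}} = \frac{1}{6 \left(-7\right) + i \sqrt{497}} = \frac{1}{-42 + i \sqrt{497}}$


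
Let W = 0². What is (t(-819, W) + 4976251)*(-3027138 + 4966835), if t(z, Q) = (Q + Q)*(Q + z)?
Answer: 9652419135947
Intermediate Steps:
W = 0
t(z, Q) = 2*Q*(Q + z) (t(z, Q) = (2*Q)*(Q + z) = 2*Q*(Q + z))
(t(-819, W) + 4976251)*(-3027138 + 4966835) = (2*0*(0 - 819) + 4976251)*(-3027138 + 4966835) = (2*0*(-819) + 4976251)*1939697 = (0 + 4976251)*1939697 = 4976251*1939697 = 9652419135947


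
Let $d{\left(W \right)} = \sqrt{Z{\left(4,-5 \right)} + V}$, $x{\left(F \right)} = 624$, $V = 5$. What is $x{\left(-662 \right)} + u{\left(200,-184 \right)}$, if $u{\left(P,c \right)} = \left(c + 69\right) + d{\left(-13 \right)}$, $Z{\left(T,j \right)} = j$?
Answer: $509$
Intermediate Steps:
$d{\left(W \right)} = 0$ ($d{\left(W \right)} = \sqrt{-5 + 5} = \sqrt{0} = 0$)
$u{\left(P,c \right)} = 69 + c$ ($u{\left(P,c \right)} = \left(c + 69\right) + 0 = \left(69 + c\right) + 0 = 69 + c$)
$x{\left(-662 \right)} + u{\left(200,-184 \right)} = 624 + \left(69 - 184\right) = 624 - 115 = 509$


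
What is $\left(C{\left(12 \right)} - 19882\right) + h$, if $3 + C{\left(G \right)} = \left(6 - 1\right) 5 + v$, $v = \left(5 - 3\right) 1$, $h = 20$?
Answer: $-19838$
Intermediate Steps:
$v = 2$ ($v = 2 \cdot 1 = 2$)
$C{\left(G \right)} = 24$ ($C{\left(G \right)} = -3 + \left(\left(6 - 1\right) 5 + 2\right) = -3 + \left(5 \cdot 5 + 2\right) = -3 + \left(25 + 2\right) = -3 + 27 = 24$)
$\left(C{\left(12 \right)} - 19882\right) + h = \left(24 - 19882\right) + 20 = -19858 + 20 = -19838$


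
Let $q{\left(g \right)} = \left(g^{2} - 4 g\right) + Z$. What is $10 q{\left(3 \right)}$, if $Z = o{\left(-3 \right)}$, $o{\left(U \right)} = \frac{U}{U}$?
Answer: $-20$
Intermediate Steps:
$o{\left(U \right)} = 1$
$Z = 1$
$q{\left(g \right)} = 1 + g^{2} - 4 g$ ($q{\left(g \right)} = \left(g^{2} - 4 g\right) + 1 = 1 + g^{2} - 4 g$)
$10 q{\left(3 \right)} = 10 \left(1 + 3^{2} - 12\right) = 10 \left(1 + 9 - 12\right) = 10 \left(-2\right) = -20$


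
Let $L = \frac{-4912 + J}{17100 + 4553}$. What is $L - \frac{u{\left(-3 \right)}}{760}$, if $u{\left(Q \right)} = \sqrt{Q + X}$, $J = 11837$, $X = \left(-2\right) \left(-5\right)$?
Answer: $\frac{6925}{21653} - \frac{\sqrt{7}}{760} \approx 0.31634$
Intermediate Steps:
$X = 10$
$u{\left(Q \right)} = \sqrt{10 + Q}$ ($u{\left(Q \right)} = \sqrt{Q + 10} = \sqrt{10 + Q}$)
$L = \frac{6925}{21653}$ ($L = \frac{-4912 + 11837}{17100 + 4553} = \frac{6925}{21653} \approx 0.31982$)
$L - \frac{u{\left(-3 \right)}}{760} = \frac{6925}{21653} - \frac{\sqrt{10 - 3}}{760} = \frac{6925}{21653} - \frac{\sqrt{7}}{760}$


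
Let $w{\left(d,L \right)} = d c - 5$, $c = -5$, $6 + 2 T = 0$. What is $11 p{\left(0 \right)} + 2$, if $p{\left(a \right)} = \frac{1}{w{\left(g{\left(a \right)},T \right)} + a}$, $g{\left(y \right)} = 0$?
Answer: $- \frac{1}{5} \approx -0.2$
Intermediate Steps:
$T = -3$ ($T = -3 + \frac{1}{2} \cdot 0 = -3 + 0 = -3$)
$w{\left(d,L \right)} = -5 - 5 d$ ($w{\left(d,L \right)} = d \left(-5\right) - 5 = - 5 d - 5 = -5 - 5 d$)
$p{\left(a \right)} = \frac{1}{-5 + a}$ ($p{\left(a \right)} = \frac{1}{\left(-5 - 0\right) + a} = \frac{1}{\left(-5 + 0\right) + a} = \frac{1}{-5 + a}$)
$11 p{\left(0 \right)} + 2 = \frac{11}{-5 + 0} + 2 = \frac{11}{-5} + 2 = 11 \left(- \frac{1}{5}\right) + 2 = - \frac{11}{5} + 2 = - \frac{1}{5}$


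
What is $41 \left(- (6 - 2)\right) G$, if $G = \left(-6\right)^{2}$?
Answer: $-5904$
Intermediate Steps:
$G = 36$
$41 \left(- (6 - 2)\right) G = 41 \left(- (6 - 2)\right) 36 = 41 \left(\left(-1\right) 4\right) 36 = 41 \left(-4\right) 36 = \left(-164\right) 36 = -5904$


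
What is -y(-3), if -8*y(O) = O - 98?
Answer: -101/8 ≈ -12.625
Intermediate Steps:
y(O) = 49/4 - O/8 (y(O) = -(O - 98)/8 = -(-98 + O)/8 = 49/4 - O/8)
-y(-3) = -(49/4 - ⅛*(-3)) = -(49/4 + 3/8) = -1*101/8 = -101/8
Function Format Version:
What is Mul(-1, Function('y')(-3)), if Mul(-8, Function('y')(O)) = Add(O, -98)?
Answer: Rational(-101, 8) ≈ -12.625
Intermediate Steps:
Function('y')(O) = Add(Rational(49, 4), Mul(Rational(-1, 8), O)) (Function('y')(O) = Mul(Rational(-1, 8), Add(O, -98)) = Mul(Rational(-1, 8), Add(-98, O)) = Add(Rational(49, 4), Mul(Rational(-1, 8), O)))
Mul(-1, Function('y')(-3)) = Mul(-1, Add(Rational(49, 4), Mul(Rational(-1, 8), -3))) = Mul(-1, Add(Rational(49, 4), Rational(3, 8))) = Mul(-1, Rational(101, 8)) = Rational(-101, 8)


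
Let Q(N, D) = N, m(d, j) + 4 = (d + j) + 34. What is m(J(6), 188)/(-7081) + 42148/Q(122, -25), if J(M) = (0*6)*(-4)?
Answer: 149211696/431941 ≈ 345.44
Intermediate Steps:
J(M) = 0 (J(M) = 0*(-4) = 0)
m(d, j) = 30 + d + j (m(d, j) = -4 + ((d + j) + 34) = -4 + (34 + d + j) = 30 + d + j)
m(J(6), 188)/(-7081) + 42148/Q(122, -25) = (30 + 0 + 188)/(-7081) + 42148/122 = 218*(-1/7081) + 42148*(1/122) = -218/7081 + 21074/61 = 149211696/431941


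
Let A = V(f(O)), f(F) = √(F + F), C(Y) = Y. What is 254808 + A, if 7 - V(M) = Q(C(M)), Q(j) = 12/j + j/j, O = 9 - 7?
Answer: 254808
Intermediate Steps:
O = 2
f(F) = √2*√F (f(F) = √(2*F) = √2*√F)
Q(j) = 1 + 12/j (Q(j) = 12/j + 1 = 1 + 12/j)
V(M) = 7 - (12 + M)/M
A = 0 (A = 6 - 12/(√2*√2) = 6 - 12/2 = 6 - 12*½ = 6 - 6 = 0)
254808 + A = 254808 + 0 = 254808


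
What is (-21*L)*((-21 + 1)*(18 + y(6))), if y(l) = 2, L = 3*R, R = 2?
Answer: 50400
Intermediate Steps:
L = 6 (L = 3*2 = 6)
(-21*L)*((-21 + 1)*(18 + y(6))) = (-21*6)*((-21 + 1)*(18 + 2)) = -(-2520)*20 = -126*(-400) = 50400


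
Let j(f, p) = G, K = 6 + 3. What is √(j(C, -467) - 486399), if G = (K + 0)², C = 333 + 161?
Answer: I*√486318 ≈ 697.37*I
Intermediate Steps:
C = 494
K = 9
G = 81 (G = (9 + 0)² = 9² = 81)
j(f, p) = 81
√(j(C, -467) - 486399) = √(81 - 486399) = √(-486318) = I*√486318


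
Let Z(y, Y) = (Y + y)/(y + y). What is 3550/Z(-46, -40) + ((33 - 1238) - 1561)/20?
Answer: 1573531/430 ≈ 3659.4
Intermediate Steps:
Z(y, Y) = (Y + y)/(2*y) (Z(y, Y) = (Y + y)/((2*y)) = (Y + y)*(1/(2*y)) = (Y + y)/(2*y))
3550/Z(-46, -40) + ((33 - 1238) - 1561)/20 = 3550/(((½)*(-40 - 46)/(-46))) + ((33 - 1238) - 1561)/20 = 3550/(((½)*(-1/46)*(-86))) + (-1205 - 1561)*(1/20) = 3550/(43/46) - 2766*1/20 = 3550*(46/43) - 1383/10 = 163300/43 - 1383/10 = 1573531/430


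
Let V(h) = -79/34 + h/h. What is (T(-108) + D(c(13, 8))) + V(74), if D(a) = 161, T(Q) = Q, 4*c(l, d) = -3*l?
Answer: 1757/34 ≈ 51.676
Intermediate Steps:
V(h) = -45/34 (V(h) = -79*1/34 + 1 = -79/34 + 1 = -45/34)
c(l, d) = -3*l/4 (c(l, d) = (-3*l)/4 = -3*l/4)
(T(-108) + D(c(13, 8))) + V(74) = (-108 + 161) - 45/34 = 53 - 45/34 = 1757/34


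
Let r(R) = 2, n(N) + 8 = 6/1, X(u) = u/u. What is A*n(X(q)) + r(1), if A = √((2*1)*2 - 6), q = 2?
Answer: 2 - 2*I*√2 ≈ 2.0 - 2.8284*I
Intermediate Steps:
X(u) = 1
n(N) = -2 (n(N) = -8 + 6/1 = -8 + 6*1 = -8 + 6 = -2)
A = I*√2 (A = √(2*2 - 6) = √(4 - 6) = √(-2) = I*√2 ≈ 1.4142*I)
A*n(X(q)) + r(1) = (I*√2)*(-2) + 2 = -2*I*√2 + 2 = 2 - 2*I*√2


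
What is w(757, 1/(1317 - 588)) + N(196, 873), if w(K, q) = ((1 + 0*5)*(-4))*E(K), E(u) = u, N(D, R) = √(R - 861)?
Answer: -3028 + 2*√3 ≈ -3024.5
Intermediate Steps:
N(D, R) = √(-861 + R)
w(K, q) = -4*K (w(K, q) = ((1 + 0*5)*(-4))*K = ((1 + 0)*(-4))*K = (1*(-4))*K = -4*K)
w(757, 1/(1317 - 588)) + N(196, 873) = -4*757 + √(-861 + 873) = -3028 + √12 = -3028 + 2*√3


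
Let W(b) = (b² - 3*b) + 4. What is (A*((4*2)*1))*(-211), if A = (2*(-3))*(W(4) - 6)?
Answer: 20256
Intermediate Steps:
W(b) = 4 + b² - 3*b
A = -12 (A = (2*(-3))*((4 + 4² - 3*4) - 6) = -6*((4 + 16 - 12) - 6) = -6*(8 - 6) = -6*2 = -12)
(A*((4*2)*1))*(-211) = -12*4*2*(-211) = -96*(-211) = 20256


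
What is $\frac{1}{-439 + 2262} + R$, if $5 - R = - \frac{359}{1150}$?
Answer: $\frac{11137857}{2096450} \approx 5.3127$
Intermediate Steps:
$R = \frac{6109}{1150}$ ($R = 5 - - \frac{359}{1150} = 5 + \frac{359}{1150} = \frac{6109}{1150} \approx 5.3122$)
$\frac{1}{-439 + 2262} + R = \frac{1}{-439 + 2262} + \frac{6109}{1150} = \frac{1}{1823} + \frac{6109}{1150} = \frac{11137857}{2096450}$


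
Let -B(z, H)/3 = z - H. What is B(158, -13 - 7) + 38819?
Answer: 38285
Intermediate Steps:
B(z, H) = -3*z + 3*H (B(z, H) = -3*(z - H) = -3*z + 3*H)
B(158, -13 - 7) + 38819 = (-3*158 + 3*(-13 - 7)) + 38819 = (-474 + 3*(-20)) + 38819 = (-474 - 60) + 38819 = -534 + 38819 = 38285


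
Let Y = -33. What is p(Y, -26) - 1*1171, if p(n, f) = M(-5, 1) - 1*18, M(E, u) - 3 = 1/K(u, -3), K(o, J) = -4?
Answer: -4745/4 ≈ -1186.3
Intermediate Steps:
M(E, u) = 11/4 (M(E, u) = 3 + 1/(-4) = 3 - ¼ = 11/4)
p(n, f) = -61/4 (p(n, f) = 11/4 - 1*18 = 11/4 - 18 = -61/4)
p(Y, -26) - 1*1171 = -61/4 - 1*1171 = -61/4 - 1171 = -4745/4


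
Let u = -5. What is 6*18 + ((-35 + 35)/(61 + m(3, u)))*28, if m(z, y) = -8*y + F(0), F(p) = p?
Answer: 108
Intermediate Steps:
m(z, y) = -8*y (m(z, y) = -8*y + 0 = -8*y)
6*18 + ((-35 + 35)/(61 + m(3, u)))*28 = 6*18 + ((-35 + 35)/(61 - 8*(-5)))*28 = 108 + (0/(61 + 40))*28 = 108 + (0/101)*28 = 108 + (0*(1/101))*28 = 108 + 0*28 = 108 + 0 = 108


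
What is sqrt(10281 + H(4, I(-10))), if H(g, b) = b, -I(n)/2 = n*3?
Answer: 3*sqrt(1149) ≈ 101.69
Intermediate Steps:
I(n) = -6*n (I(n) = -2*n*3 = -6*n)
sqrt(10281 + H(4, I(-10))) = sqrt(10281 - 6*(-10)) = sqrt(10281 + 60) = sqrt(10341) = 3*sqrt(1149)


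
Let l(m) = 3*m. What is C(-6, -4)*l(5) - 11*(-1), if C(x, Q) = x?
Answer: -79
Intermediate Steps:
C(-6, -4)*l(5) - 11*(-1) = -18*5 - 11*(-1) = -6*15 + 11 = -90 + 11 = -79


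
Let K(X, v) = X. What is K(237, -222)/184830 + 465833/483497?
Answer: 28738167393/29788250170 ≈ 0.96475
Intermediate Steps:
K(237, -222)/184830 + 465833/483497 = 237/184830 + 465833/483497 = 237*(1/184830) + 465833*(1/483497) = 79/61610 + 465833/483497 = 28738167393/29788250170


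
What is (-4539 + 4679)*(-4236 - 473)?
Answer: -659260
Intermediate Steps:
(-4539 + 4679)*(-4236 - 473) = 140*(-4709) = -659260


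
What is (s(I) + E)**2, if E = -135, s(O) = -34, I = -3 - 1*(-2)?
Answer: 28561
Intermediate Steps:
I = -1 (I = -3 + 2 = -1)
(s(I) + E)**2 = (-34 - 135)**2 = (-169)**2 = 28561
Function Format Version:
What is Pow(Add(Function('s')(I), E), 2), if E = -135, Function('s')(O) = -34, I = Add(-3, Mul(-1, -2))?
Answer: 28561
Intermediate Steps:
I = -1 (I = Add(-3, 2) = -1)
Pow(Add(Function('s')(I), E), 2) = Pow(Add(-34, -135), 2) = Pow(-169, 2) = 28561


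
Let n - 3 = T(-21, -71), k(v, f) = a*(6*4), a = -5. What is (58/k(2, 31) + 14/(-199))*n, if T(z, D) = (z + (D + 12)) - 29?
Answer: 350383/5970 ≈ 58.691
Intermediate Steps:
k(v, f) = -120 (k(v, f) = -30*4 = -5*24 = -120)
T(z, D) = -17 + D + z (T(z, D) = (z + (12 + D)) - 29 = (12 + D + z) - 29 = -17 + D + z)
n = -106 (n = 3 + (-17 - 71 - 21) = 3 - 109 = -106)
(58/k(2, 31) + 14/(-199))*n = (58/(-120) + 14/(-199))*(-106) = (58*(-1/120) + 14*(-1/199))*(-106) = (-29/60 - 14/199)*(-106) = -6611/11940*(-106) = 350383/5970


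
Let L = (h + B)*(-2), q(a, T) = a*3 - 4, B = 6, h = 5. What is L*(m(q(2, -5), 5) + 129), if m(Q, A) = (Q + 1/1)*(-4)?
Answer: -2574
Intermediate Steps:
q(a, T) = -4 + 3*a (q(a, T) = 3*a - 4 = -4 + 3*a)
L = -22 (L = (5 + 6)*(-2) = 11*(-2) = -22)
m(Q, A) = -4 - 4*Q (m(Q, A) = (Q + 1)*(-4) = (1 + Q)*(-4) = -4 - 4*Q)
L*(m(q(2, -5), 5) + 129) = -22*((-4 - 4*(-4 + 3*2)) + 129) = -22*((-4 - 4*(-4 + 6)) + 129) = -22*((-4 - 4*2) + 129) = -22*((-4 - 8) + 129) = -22*(-12 + 129) = -22*117 = -2574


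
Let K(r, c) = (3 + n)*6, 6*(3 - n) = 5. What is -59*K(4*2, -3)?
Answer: -1829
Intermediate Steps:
n = 13/6 (n = 3 - 1/6*5 = 3 - 5/6 = 13/6 ≈ 2.1667)
K(r, c) = 31 (K(r, c) = (3 + 13/6)*6 = (31/6)*6 = 31)
-59*K(4*2, -3) = -59*31 = -1829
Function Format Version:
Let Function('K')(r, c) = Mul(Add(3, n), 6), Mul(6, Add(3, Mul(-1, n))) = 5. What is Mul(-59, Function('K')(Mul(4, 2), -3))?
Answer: -1829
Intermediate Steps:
n = Rational(13, 6) (n = Add(3, Mul(Rational(-1, 6), 5)) = Add(3, Rational(-5, 6)) = Rational(13, 6) ≈ 2.1667)
Function('K')(r, c) = 31 (Function('K')(r, c) = Mul(Add(3, Rational(13, 6)), 6) = Mul(Rational(31, 6), 6) = 31)
Mul(-59, Function('K')(Mul(4, 2), -3)) = Mul(-59, 31) = -1829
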